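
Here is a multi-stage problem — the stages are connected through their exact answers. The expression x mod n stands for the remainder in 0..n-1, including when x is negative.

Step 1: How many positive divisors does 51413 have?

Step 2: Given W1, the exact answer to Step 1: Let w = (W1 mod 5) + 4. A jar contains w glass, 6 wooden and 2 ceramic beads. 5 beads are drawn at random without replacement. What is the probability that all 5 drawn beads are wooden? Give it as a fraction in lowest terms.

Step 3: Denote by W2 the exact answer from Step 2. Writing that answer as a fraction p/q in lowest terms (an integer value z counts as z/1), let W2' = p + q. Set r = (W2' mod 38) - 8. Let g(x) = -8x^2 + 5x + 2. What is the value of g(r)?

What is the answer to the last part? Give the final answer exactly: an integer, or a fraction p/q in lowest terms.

Step 1: 51413 is prime, so its only divisors are 1 and 51413; count = 2; answer 2
Step 2: W1 = 2; w = 6; total draws C(14,5) = 2002; favorable C(6,5) = 6; P = 3/1001; answer 3/1001
Step 3: W2 = 3/1001; threaded value p + q = 1004; r = 8; -8*(8)^2 + 5*(8)^1 + 2 = (-512) + (40) + (2) = -470; answer -470

-470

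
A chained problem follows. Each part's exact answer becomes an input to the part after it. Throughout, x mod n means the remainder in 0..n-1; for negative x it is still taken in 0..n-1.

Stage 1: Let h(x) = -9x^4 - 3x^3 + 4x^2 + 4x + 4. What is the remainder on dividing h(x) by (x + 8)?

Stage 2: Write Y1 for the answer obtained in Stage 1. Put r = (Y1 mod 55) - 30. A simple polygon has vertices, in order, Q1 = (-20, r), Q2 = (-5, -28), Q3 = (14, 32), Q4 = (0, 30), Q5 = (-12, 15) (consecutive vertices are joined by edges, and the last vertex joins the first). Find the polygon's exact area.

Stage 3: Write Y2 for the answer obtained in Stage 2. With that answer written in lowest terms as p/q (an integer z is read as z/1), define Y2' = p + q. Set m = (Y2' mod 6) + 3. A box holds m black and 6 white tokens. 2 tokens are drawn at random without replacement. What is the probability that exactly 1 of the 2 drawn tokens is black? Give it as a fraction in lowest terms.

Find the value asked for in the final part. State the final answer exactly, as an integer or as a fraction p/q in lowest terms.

48/91

Stage 1: remainder = value at the root: -9*(-8)^4 - 3*(-8)^3 + 4*(-8)^2 + 4*(-8)^1 + 4 = (-36864) + (1536) + (256) + (-32) + (4) = -35100; answer -35100
Stage 2: Y1 = -35100; r = 15; cross terms: (-20*-28 - -5*15)=635, (-5*32 - 14*-28)=232, (14*30 - 0*32)=420, (0*15 - -12*30)=360, (-12*15 - -20*15)=120; twice the area = |1767| = 1767; area = 1767/2; answer 1767/2
Stage 3: Y2 = 1767/2; threaded value p + q = 1769; m = 8; total draws C(14,2) = 91; favorable C(8,1)*C(6,1) = 48; P = 48/91; answer 48/91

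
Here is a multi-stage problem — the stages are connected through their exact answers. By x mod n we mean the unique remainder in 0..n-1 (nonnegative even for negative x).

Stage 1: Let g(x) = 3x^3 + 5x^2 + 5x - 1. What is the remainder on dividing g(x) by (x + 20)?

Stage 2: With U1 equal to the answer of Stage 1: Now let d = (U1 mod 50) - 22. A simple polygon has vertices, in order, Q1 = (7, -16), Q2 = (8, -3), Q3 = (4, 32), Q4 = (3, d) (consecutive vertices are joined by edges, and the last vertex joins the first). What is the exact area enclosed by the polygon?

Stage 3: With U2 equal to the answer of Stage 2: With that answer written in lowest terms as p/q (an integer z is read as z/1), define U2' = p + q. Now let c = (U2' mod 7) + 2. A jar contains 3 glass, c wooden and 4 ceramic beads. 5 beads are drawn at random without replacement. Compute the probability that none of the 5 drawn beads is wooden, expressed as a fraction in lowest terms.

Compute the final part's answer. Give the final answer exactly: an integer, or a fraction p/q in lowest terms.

1/143

Stage 1: remainder = value at the root: 3*(-20)^3 + 5*(-20)^2 + 5*(-20)^1 - 1 = (-24000) + (2000) + (-100) + (-1) = -22101; answer -22101
Stage 2: U1 = -22101; d = 27; cross terms: (7*-3 - 8*-16)=107, (8*32 - 4*-3)=268, (4*27 - 3*32)=12, (3*-16 - 7*27)=-237; twice the area = |150| = 150; area = 75; answer 75
Stage 3: U2 = 75; threaded value p + q = 76; c = 8; total draws C(15,5) = 3003; favorable C(7,5) = 21; P = 1/143; answer 1/143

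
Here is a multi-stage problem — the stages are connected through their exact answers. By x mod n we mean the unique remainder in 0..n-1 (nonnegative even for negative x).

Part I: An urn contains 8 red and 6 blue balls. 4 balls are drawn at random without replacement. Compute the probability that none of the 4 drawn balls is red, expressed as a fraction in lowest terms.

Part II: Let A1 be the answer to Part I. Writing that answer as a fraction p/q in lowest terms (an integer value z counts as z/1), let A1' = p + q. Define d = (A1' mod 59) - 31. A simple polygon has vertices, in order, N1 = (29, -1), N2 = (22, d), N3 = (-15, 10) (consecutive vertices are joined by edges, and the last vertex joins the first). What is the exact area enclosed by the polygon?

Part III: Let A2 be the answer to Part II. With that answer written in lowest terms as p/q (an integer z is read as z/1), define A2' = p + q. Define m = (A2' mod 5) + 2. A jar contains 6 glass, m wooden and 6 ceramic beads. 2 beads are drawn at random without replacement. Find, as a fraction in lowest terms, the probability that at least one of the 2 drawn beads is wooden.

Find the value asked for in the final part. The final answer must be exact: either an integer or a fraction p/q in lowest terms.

9/20

Part I: total draws C(14,4) = 1001; favorable C(6,4) = 15; P = 15/1001; answer 15/1001
Part II: A1 = 15/1001; threaded value p + q = 1016; d = -18; cross terms: (29*-18 - 22*-1)=-500, (22*10 - -15*-18)=-50, (-15*-1 - 29*10)=-275; twice the area = |-825| = 825; area = 825/2; answer 825/2
Part III: A2 = 825/2; threaded value p + q = 827; m = 4; total draws C(16,2) = 120; complement C(12,2) = 66; favorable 120 - 66 = 54; P = 9/20; answer 9/20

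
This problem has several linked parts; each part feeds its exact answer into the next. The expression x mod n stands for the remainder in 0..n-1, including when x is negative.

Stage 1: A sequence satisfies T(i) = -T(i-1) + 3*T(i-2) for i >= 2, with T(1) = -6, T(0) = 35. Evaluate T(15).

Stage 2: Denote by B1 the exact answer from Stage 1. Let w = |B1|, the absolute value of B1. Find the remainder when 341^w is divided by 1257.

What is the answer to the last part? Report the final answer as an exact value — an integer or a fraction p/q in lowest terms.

395

Stage 1: T(2) = -1*(-6) + 3*(35) = 111; iterating: T(2)=111, T(3)=-129, T(4)=462, T(5)=-849, T(6)=2235, T(7)=-4782, T(8)=11487, T(9)=-25833, T(10)=60294, T(11)=-137793, T(12)=318675, T(13)=-732054, T(14)=1688079, T(15)=-3884241; answer -3884241
Stage 2: B1 = -3884241; w = 3884241; squarings mod 1257: 341^1=341, 341^2=637, 341^4=1015, 341^8=742, 341^16=1255, 341^32=4, 341^64=16, 341^128=256, 341^256=172, 341^512=673, 341^1024=409, 341^2048=100, 341^4096=1201, 341^8192=622, 341^16384=985, 341^32768=1078, 341^65536=616, 341^131072=1099, 341^262144=1081, 341^524288=808, 341^1048576=481, 341^2097152=73; 341^3884241 = 341^1 * 341^16 * 341^64 * 341^128 * 341^1024 * 341^16384 * 341^65536 * 341^131072 * 341^524288 * 341^1048576 * 341^2097152 = 395 (mod 1257); answer 395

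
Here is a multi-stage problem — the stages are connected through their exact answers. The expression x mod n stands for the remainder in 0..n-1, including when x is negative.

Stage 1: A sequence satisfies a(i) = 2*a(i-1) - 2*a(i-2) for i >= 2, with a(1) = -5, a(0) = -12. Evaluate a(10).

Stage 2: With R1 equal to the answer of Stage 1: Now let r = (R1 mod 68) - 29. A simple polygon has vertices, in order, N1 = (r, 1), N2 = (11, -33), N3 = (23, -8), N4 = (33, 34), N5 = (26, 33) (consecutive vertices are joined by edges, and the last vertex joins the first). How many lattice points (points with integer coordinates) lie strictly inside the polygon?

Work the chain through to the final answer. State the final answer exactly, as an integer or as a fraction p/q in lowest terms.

1263

Stage 1: a(2) = 2*(-5) - 2*(-12) = 14; iterating: a(2)=14, a(3)=38, a(4)=48, a(5)=20, a(6)=-56, a(7)=-152, a(8)=-192, a(9)=-80, a(10)=224; answer 224
Stage 2: R1 = 224; r = -9; cross terms: (-9*-33 - 11*1)=286, (11*-8 - 23*-33)=671, (23*34 - 33*-8)=1046, (33*33 - 26*34)=205, (26*1 - -9*33)=323; twice the area = |2531| = 2531; area = 2531/2; boundary points = 2 + 1 + 2 + 1 + 1 = 7; strictly interior points = area - boundary/2 + 1 = 1263; answer 1263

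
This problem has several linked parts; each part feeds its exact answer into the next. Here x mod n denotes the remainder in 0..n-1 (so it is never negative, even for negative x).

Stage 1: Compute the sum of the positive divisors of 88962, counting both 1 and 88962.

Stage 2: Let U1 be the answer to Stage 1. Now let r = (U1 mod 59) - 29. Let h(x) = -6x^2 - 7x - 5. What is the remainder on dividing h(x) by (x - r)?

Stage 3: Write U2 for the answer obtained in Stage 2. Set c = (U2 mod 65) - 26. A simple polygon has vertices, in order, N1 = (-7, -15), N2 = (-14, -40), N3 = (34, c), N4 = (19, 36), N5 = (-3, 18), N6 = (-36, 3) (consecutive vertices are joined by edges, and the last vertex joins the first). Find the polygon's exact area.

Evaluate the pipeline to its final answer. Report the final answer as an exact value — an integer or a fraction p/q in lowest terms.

3281/2

Stage 1: 88962 = 2 * 3 * 14827; sigma = (1 + 2) * (1 + 3) * (1 + 14827) = 3 * 4 * 14828 = 177936; answer 177936
Stage 2: U1 = 177936; r = 22; remainder = value at the root: -6*(22)^2 - 7*(22)^1 - 5 = (-2904) + (-154) + (-5) = -3063; answer -3063
Stage 3: U2 = -3063; c = 31; cross terms: (-7*-40 - -14*-15)=70, (-14*31 - 34*-40)=926, (34*36 - 19*31)=635, (19*18 - -3*36)=450, (-3*3 - -36*18)=639, (-36*-15 - -7*3)=561; twice the area = |3281| = 3281; area = 3281/2; answer 3281/2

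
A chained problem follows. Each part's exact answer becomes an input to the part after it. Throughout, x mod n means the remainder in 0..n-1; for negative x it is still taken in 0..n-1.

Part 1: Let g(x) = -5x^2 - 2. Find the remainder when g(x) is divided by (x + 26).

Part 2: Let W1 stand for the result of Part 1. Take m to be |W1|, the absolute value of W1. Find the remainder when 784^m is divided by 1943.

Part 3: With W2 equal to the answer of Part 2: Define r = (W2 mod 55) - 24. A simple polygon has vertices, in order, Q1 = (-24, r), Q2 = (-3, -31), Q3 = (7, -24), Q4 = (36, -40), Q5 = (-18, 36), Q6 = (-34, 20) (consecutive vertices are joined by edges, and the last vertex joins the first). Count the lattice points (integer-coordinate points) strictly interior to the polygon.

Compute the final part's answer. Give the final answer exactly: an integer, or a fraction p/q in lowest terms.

Part 1: remainder = value at the root: -5*(-26)^2 - 2 = (-3380) + (-2) = -3382; answer -3382
Part 2: W1 = -3382; m = 3382; squarings mod 1943: 784^1=784, 784^2=668, 784^4=1277, 784^8=552, 784^16=1596, 784^32=1886, 784^64=1306, 784^128=1625, 784^256=88, 784^512=1915, 784^1024=784, 784^2048=668; 784^3382 = 784^2 * 784^4 * 784^16 * 784^32 * 784^256 * 784^1024 * 784^2048 = 1596 (mod 1943); answer 1596
Part 3: W2 = 1596; r = -23; cross terms: (-24*-31 - -3*-23)=675, (-3*-24 - 7*-31)=289, (7*-40 - 36*-24)=584, (36*36 - -18*-40)=576, (-18*20 - -34*36)=864, (-34*-23 - -24*20)=1262; twice the area = |4250| = 4250; area = 2125; boundary points = 1 + 1 + 1 + 2 + 16 + 1 = 22; strictly interior points = area - boundary/2 + 1 = 2115; answer 2115

2115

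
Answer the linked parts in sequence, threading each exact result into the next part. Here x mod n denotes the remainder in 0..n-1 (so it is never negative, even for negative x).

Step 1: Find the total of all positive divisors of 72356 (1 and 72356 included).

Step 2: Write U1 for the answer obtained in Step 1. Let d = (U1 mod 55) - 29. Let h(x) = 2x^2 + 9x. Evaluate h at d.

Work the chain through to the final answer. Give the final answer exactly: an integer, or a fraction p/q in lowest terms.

81

Step 1: 72356 = 2^2 * 18089; sigma = (1 + 2 + 4) * (1 + 18089) = 7 * 18090 = 126630; answer 126630
Step 2: U1 = 126630; d = -9; 2*(-9)^2 + 9*(-9)^1 = (162) + (-81) = 81; answer 81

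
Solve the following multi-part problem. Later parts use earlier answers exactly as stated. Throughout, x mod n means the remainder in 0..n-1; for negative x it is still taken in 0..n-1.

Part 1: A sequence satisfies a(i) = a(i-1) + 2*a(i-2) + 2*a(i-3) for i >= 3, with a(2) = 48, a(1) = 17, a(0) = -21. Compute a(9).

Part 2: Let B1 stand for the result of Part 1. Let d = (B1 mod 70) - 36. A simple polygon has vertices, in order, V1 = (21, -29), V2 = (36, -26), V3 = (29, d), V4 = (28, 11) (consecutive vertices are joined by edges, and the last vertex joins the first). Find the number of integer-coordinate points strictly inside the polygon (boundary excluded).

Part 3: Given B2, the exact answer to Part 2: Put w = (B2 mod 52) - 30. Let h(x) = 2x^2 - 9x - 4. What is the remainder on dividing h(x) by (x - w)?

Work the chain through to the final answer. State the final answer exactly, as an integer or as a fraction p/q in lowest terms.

Part 1: a(3) = 1*(48) + 2*(17) + 2*(-21) = 40; iterating: a(3)=40, a(4)=170, a(5)=346, a(6)=766, a(7)=1798, a(8)=4022, a(9)=9150; answer 9150
Part 2: B1 = 9150; d = 14; cross terms: (21*-26 - 36*-29)=498, (36*14 - 29*-26)=1258, (29*11 - 28*14)=-73, (28*-29 - 21*11)=-1043; twice the area = |640| = 640; area = 320; boundary points = 3 + 1 + 1 + 1 = 6; strictly interior points = area - boundary/2 + 1 = 318; answer 318
Part 3: B2 = 318; w = -24; remainder = value at the root: 2*(-24)^2 - 9*(-24)^1 - 4 = (1152) + (216) + (-4) = 1364; answer 1364

1364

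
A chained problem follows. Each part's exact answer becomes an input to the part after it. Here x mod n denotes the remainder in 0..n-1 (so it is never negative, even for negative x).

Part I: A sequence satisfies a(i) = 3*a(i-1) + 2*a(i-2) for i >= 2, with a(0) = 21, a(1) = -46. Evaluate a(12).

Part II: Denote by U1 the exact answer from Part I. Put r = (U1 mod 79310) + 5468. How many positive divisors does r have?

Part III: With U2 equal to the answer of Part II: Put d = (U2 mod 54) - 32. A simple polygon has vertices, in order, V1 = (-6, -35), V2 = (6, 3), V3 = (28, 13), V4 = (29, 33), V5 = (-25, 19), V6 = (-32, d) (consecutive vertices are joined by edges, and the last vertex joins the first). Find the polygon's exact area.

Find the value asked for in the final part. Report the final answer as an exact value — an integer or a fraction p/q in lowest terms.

Part I: a(2) = 3*(-46) + 2*(21) = -96; iterating: a(2)=-96, a(3)=-380, a(4)=-1332, a(5)=-4756, a(6)=-16932, a(7)=-60308, a(8)=-214788, a(9)=-764980, a(10)=-2724516, a(11)=-9703508, a(12)=-34559556; answer -34559556
Part II: U1 = -34559556; r = 25072; 25072 = 2^4 * 1567; number of divisors = (4+1) * (1+1) = 10; answer 10
Part III: U2 = 10; d = -22; cross terms: (-6*3 - 6*-35)=192, (6*13 - 28*3)=-6, (28*33 - 29*13)=547, (29*19 - -25*33)=1376, (-25*-22 - -32*19)=1158, (-32*-35 - -6*-22)=988; twice the area = |4255| = 4255; area = 4255/2; answer 4255/2

4255/2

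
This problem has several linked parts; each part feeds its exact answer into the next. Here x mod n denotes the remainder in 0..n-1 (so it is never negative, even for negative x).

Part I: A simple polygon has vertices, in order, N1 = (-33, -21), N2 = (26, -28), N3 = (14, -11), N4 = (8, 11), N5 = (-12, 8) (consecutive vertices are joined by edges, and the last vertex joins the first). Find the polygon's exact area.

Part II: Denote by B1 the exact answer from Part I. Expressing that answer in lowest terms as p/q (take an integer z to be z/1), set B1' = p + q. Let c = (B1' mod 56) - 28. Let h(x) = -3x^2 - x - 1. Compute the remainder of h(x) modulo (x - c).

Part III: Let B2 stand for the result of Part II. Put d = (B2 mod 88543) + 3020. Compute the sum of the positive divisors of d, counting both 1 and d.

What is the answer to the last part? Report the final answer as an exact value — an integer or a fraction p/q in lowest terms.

207360

Part I: cross terms: (-33*-28 - 26*-21)=1470, (26*-11 - 14*-28)=106, (14*11 - 8*-11)=242, (8*8 - -12*11)=196, (-12*-21 - -33*8)=516; twice the area = |2530| = 2530; area = 1265; answer 1265
Part II: B1 = 1265; threaded value p + q = 1266; c = 6; remainder = value at the root: -3*(6)^2 - 1*(6)^1 - 1 = (-108) + (-6) + (-1) = -115; answer -115
Part III: B2 = -115; d = 91448; 91448 = 2^3 * 7 * 23 * 71; sigma = (1 + 2 + 4 + 8) * (1 + 7) * (1 + 23) * (1 + 71) = 15 * 8 * 24 * 72 = 207360; answer 207360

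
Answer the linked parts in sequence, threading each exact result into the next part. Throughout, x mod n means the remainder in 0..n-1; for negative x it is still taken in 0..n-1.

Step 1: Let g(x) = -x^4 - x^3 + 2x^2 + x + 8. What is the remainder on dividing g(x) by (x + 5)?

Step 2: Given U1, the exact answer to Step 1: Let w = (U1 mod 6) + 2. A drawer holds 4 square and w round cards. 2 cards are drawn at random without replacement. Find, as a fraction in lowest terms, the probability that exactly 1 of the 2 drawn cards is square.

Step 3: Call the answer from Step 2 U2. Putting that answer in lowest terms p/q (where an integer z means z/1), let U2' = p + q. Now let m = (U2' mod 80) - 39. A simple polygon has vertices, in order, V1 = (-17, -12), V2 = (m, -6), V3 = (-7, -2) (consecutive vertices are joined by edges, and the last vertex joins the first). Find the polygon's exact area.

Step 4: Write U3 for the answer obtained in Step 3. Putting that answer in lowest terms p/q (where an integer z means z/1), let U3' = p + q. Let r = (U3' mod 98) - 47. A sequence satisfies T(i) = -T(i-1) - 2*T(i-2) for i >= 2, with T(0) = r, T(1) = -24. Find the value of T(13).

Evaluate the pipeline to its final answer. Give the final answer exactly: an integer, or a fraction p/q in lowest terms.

Step 1: remainder = value at the root: -1*(-5)^4 - 1*(-5)^3 + 2*(-5)^2 + 1*(-5)^1 + 8 = (-625) + (125) + (50) + (-5) + (8) = -447; answer -447
Step 2: U1 = -447; w = 5; total draws C(9,2) = 36; favorable C(4,1)*C(5,1) = 20; P = 5/9; answer 5/9
Step 3: U2 = 5/9; threaded value p + q = 14; m = -25; cross terms: (-17*-6 - -25*-12)=-198, (-25*-2 - -7*-6)=8, (-7*-12 - -17*-2)=50; twice the area = |-140| = 140; area = 70; answer 70
Step 4: U3 = 70; threaded value p + q = 71; r = 24; T(2) = -1*(-24) - 2*(24) = -24; iterating: T(2)=-24, T(3)=72, T(4)=-24, T(5)=-120, T(6)=168, T(7)=72, T(8)=-408, T(9)=264, T(10)=552, T(11)=-1080, T(12)=-24, T(13)=2184; answer 2184

2184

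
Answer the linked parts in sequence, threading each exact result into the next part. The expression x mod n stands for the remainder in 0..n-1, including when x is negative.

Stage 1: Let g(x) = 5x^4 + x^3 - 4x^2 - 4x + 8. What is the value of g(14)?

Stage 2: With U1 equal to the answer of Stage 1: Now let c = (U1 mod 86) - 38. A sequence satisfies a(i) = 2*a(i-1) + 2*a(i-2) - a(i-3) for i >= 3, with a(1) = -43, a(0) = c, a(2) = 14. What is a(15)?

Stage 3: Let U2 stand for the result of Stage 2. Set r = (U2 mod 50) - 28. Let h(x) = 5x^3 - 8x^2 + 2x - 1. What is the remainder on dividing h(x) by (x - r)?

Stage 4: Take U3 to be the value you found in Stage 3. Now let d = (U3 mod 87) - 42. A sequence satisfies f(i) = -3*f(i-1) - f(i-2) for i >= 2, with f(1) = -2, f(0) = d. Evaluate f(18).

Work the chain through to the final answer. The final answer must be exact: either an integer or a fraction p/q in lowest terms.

Stage 1: 5*(14)^4 + 1*(14)^3 - 4*(14)^2 - 4*(14)^1 + 8 = (192080) + (2744) + (-784) + (-56) + (8) = 193992; answer 193992
Stage 2: U1 = 193992; c = 24; a(3) = 2*(14) + 2*(-43) - 1*(24) = -82; iterating: a(3)=-82, a(4)=-93, a(5)=-364, a(6)=-832, a(7)=-2299, a(8)=-5898, a(9)=-15562, a(10)=-40621, a(11)=-106468, a(12)=-278616, a(13)=-729547, a(14)=-1909858, a(15)=-5000194; answer -5000194
Stage 3: U2 = -5000194; r = -22; remainder = value at the root: 5*(-22)^3 - 8*(-22)^2 + 2*(-22)^1 - 1 = (-53240) + (-3872) + (-44) + (-1) = -57157; answer -57157
Stage 4: U3 = -57157; d = -40; f(2) = -3*(-2) - 1*(-40) = 46; iterating: f(2)=46, f(3)=-136, f(4)=362, f(5)=-950, f(6)=2488, f(7)=-6514, f(8)=17054, f(9)=-44648, f(10)=116890, f(11)=-306022, f(12)=801176, f(13)=-2097506, f(14)=5491342, f(15)=-14376520, f(16)=37638218, f(17)=-98538134, f(18)=257976184; answer 257976184

257976184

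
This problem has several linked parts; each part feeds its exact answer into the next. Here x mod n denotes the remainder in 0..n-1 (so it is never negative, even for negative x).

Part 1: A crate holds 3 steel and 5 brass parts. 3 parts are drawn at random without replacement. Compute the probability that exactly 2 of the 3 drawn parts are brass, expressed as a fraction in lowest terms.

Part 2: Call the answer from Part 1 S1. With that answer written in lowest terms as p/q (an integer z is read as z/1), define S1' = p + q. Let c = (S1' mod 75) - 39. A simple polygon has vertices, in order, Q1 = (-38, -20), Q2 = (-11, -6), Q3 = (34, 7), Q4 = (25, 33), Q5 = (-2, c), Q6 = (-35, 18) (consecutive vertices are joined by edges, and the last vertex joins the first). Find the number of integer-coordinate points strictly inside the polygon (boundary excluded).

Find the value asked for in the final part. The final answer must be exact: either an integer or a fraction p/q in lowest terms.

Part 1: total draws C(8,3) = 56; favorable C(5,2)*C(3,1) = 30; P = 15/28; answer 15/28
Part 2: S1 = 15/28; threaded value p + q = 43; c = 4; cross terms: (-38*-6 - -11*-20)=8, (-11*7 - 34*-6)=127, (34*33 - 25*7)=947, (25*4 - -2*33)=166, (-2*18 - -35*4)=104, (-35*-20 - -38*18)=1384; twice the area = |2736| = 2736; area = 1368; boundary points = 1 + 1 + 1 + 1 + 1 + 1 = 6; strictly interior points = area - boundary/2 + 1 = 1366; answer 1366

1366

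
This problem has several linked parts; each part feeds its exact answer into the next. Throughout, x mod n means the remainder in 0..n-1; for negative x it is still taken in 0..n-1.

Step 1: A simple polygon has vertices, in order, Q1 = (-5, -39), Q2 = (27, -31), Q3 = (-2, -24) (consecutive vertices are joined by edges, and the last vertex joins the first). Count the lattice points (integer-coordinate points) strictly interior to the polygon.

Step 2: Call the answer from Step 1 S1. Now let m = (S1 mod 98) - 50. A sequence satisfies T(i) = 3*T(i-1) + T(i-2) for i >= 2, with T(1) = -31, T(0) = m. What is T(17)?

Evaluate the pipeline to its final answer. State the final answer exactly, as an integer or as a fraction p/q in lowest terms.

Step 1: cross terms: (-5*-31 - 27*-39)=1208, (27*-24 - -2*-31)=-710, (-2*-39 - -5*-24)=-42; twice the area = |456| = 456; area = 228; boundary points = 8 + 1 + 3 = 12; strictly interior points = area - boundary/2 + 1 = 223; answer 223
Step 2: S1 = 223; m = -23; T(2) = 3*(-31) + 1*(-23) = -116; iterating: T(2)=-116, T(3)=-379, T(4)=-1253, T(5)=-4138, T(6)=-13667, T(7)=-45139, T(8)=-149084, T(9)=-492391, T(10)=-1626257, T(11)=-5371162, T(12)=-17739743, T(13)=-58590391, T(14)=-193510916, T(15)=-639123139, T(16)=-2110880333, T(17)=-6971764138; answer -6971764138

-6971764138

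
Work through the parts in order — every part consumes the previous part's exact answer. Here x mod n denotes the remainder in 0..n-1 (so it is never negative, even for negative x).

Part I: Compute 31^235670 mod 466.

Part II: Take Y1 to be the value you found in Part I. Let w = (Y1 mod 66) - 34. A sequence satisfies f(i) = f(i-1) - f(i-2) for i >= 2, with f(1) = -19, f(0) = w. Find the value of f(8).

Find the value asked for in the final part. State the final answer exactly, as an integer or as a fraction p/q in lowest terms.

12

Part I: squarings mod 466: 31^1=31, 31^2=29, 31^4=375, 31^8=359, 31^16=265, 31^32=325, 31^64=309, 31^128=417, 31^256=71, 31^512=381, 31^1024=235, 31^2048=237, 31^4096=249, 31^8192=23, 31^16384=63, 31^32768=241, 31^65536=297, 31^131072=135; 31^235670 = 31^2 * 31^4 * 31^16 * 31^128 * 31^2048 * 31^4096 * 31^32768 * 31^65536 * 31^131072 = 201 (mod 466); answer 201
Part II: Y1 = 201; w = -31; f(2) = 1*(-19) - 1*(-31) = 12; iterating: f(2)=12, f(3)=31, f(4)=19, f(5)=-12, f(6)=-31, f(7)=-19, f(8)=12; answer 12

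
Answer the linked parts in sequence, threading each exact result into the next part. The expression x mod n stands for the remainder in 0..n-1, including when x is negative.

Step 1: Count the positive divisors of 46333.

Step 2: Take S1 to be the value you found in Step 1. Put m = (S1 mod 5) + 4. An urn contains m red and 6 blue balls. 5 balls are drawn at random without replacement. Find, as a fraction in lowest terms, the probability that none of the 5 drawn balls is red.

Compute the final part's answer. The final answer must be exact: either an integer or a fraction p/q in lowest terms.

3/1001

Step 1: 46333 = 7 * 6619; number of divisors = (1+1) * (1+1) = 4; answer 4
Step 2: S1 = 4; m = 8; total draws C(14,5) = 2002; favorable C(6,5) = 6; P = 3/1001; answer 3/1001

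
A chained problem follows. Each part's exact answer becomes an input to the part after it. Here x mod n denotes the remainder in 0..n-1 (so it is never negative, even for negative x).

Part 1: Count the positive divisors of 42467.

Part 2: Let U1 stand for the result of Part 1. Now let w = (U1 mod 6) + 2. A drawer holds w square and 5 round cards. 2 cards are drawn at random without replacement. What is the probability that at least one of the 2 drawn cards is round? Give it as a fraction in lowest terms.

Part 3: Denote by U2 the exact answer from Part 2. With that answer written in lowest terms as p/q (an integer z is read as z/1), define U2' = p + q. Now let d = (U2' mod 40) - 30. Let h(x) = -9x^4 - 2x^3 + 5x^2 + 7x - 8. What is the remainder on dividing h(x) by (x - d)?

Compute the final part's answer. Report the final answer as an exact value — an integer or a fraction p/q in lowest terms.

Part 1: 42467 is prime, so its only divisors are 1 and 42467; count = 2; answer 2
Part 2: U1 = 2; w = 4; total draws C(9,2) = 36; complement C(4,2) = 6; favorable 36 - 6 = 30; P = 5/6; answer 5/6
Part 3: U2 = 5/6; threaded value p + q = 11; d = -19; remainder = value at the root: -9*(-19)^4 - 2*(-19)^3 + 5*(-19)^2 + 7*(-19)^1 - 8 = (-1172889) + (13718) + (1805) + (-133) + (-8) = -1157507; answer -1157507

-1157507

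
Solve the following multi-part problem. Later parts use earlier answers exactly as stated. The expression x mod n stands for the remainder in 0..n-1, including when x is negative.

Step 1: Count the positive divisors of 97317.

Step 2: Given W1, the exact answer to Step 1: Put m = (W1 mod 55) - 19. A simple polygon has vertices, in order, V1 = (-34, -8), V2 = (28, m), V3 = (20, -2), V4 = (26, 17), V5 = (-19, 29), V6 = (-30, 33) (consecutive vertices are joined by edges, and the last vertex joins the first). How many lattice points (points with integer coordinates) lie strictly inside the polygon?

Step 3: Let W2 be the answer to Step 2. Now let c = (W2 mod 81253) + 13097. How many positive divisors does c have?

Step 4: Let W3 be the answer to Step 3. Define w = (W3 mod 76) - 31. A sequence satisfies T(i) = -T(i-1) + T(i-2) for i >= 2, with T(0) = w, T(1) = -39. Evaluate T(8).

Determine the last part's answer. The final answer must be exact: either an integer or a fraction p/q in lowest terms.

Step 1: 97317 = 3^2 * 11 * 983; number of divisors = (2+1) * (1+1) * (1+1) = 12; answer 12
Step 2: W1 = 12; m = -7; cross terms: (-34*-7 - 28*-8)=462, (28*-2 - 20*-7)=84, (20*17 - 26*-2)=392, (26*29 - -19*17)=1077, (-19*33 - -30*29)=243, (-30*-8 - -34*33)=1362; twice the area = |3620| = 3620; area = 1810; boundary points = 1 + 1 + 1 + 3 + 1 + 1 = 8; strictly interior points = area - boundary/2 + 1 = 1807; answer 1807
Step 3: W2 = 1807; c = 14904; 14904 = 2^3 * 3^4 * 23; number of divisors = (3+1) * (4+1) * (1+1) = 40; answer 40
Step 4: W3 = 40; w = 9; T(2) = -1*(-39) + 1*(9) = 48; iterating: T(2)=48, T(3)=-87, T(4)=135, T(5)=-222, T(6)=357, T(7)=-579, T(8)=936; answer 936

936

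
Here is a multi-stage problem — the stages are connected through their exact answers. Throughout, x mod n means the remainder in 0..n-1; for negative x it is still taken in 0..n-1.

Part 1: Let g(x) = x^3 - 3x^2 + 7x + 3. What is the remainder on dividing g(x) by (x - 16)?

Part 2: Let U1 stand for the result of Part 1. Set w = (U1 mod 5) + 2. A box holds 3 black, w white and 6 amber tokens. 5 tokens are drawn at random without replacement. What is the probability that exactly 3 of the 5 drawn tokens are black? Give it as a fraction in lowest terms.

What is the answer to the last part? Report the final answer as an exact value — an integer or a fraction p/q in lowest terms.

Part 1: remainder = value at the root: 1*(16)^3 - 3*(16)^2 + 7*(16)^1 + 3 = (4096) + (-768) + (112) + (3) = 3443; answer 3443
Part 2: U1 = 3443; w = 5; total draws C(14,5) = 2002; favorable C(3,3)*C(11,2) = 55; P = 5/182; answer 5/182

5/182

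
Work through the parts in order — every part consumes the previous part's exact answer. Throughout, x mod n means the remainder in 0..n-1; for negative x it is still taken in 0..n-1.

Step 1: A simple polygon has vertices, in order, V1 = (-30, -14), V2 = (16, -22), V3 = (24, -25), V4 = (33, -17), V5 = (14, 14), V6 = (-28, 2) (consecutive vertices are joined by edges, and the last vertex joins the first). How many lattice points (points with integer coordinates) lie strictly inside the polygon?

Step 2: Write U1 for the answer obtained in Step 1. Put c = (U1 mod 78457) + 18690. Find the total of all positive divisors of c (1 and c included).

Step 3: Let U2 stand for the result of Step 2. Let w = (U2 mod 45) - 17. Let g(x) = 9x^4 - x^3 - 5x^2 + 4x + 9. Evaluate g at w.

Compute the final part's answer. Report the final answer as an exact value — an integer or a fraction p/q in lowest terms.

1164310

Step 1: cross terms: (-30*-22 - 16*-14)=884, (16*-25 - 24*-22)=128, (24*-17 - 33*-25)=417, (33*14 - 14*-17)=700, (14*2 - -28*14)=420, (-28*-14 - -30*2)=452; twice the area = |3001| = 3001; area = 3001/2; boundary points = 2 + 1 + 1 + 1 + 6 + 2 = 13; strictly interior points = area - boundary/2 + 1 = 1495; answer 1495
Step 2: U1 = 1495; c = 20185; 20185 = 5 * 11 * 367; sigma = (1 + 5) * (1 + 11) * (1 + 367) = 6 * 12 * 368 = 26496; answer 26496
Step 3: U2 = 26496; w = 19; 9*(19)^4 - 1*(19)^3 - 5*(19)^2 + 4*(19)^1 + 9 = (1172889) + (-6859) + (-1805) + (76) + (9) = 1164310; answer 1164310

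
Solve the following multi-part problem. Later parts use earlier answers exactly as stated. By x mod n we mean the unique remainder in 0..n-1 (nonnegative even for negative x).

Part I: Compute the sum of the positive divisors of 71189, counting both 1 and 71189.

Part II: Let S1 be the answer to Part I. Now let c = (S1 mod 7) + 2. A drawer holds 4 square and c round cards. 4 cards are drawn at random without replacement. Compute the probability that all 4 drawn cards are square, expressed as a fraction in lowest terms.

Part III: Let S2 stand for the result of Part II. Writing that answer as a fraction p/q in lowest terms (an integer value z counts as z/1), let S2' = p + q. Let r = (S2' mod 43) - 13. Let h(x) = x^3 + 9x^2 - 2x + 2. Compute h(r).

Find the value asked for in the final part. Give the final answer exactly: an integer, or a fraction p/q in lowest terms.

Part I: 71189 = 257 * 277; sigma = (1 + 257) * (1 + 277) = 258 * 278 = 71724; answer 71724
Part II: S1 = 71724; c = 4; total draws C(8,4) = 70; favorable C(4,4) = 1; P = 1/70; answer 1/70
Part III: S2 = 1/70; threaded value p + q = 71; r = 15; 1*(15)^3 + 9*(15)^2 - 2*(15)^1 + 2 = (3375) + (2025) + (-30) + (2) = 5372; answer 5372

5372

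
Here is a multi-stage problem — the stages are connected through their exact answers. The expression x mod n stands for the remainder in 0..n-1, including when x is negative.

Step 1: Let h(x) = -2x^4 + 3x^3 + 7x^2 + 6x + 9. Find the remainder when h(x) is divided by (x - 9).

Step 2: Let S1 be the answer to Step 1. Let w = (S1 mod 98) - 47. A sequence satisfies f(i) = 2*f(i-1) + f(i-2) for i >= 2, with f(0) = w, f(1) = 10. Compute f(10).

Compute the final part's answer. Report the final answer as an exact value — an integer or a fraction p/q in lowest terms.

Step 1: remainder = value at the root: -2*(9)^4 + 3*(9)^3 + 7*(9)^2 + 6*(9)^1 + 9 = (-13122) + (2187) + (567) + (54) + (9) = -10305; answer -10305
Step 2: S1 = -10305; w = 36; f(2) = 2*(10) + 1*(36) = 56; iterating: f(2)=56, f(3)=122, f(4)=300, f(5)=722, f(6)=1744, f(7)=4210, f(8)=10164, f(9)=24538, f(10)=59240; answer 59240

59240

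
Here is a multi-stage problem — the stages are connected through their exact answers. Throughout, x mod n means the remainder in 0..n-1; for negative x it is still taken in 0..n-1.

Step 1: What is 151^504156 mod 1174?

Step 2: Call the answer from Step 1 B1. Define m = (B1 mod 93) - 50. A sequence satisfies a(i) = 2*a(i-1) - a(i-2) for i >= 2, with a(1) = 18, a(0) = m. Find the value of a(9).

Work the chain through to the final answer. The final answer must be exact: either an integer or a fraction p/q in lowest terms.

Step 1: squarings mod 1174: 151^1=151, 151^2=495, 151^4=833, 151^8=55, 151^16=677, 151^32=469, 151^64=423, 151^128=481, 151^256=83, 151^512=1019, 151^1024=545, 151^2048=3, 151^4096=9, 151^8192=81, 151^16384=691, 151^32768=837, 151^65536=865, 151^131072=387, 151^262144=671; 151^504156 = 151^4 * 151^8 * 151^16 * 151^64 * 151^256 * 151^4096 * 151^8192 * 151^32768 * 151^65536 * 151^131072 * 151^262144 = 169 (mod 1174); answer 169
Step 2: B1 = 169; m = 26; a(2) = 2*(18) - 1*(26) = 10; iterating: a(2)=10, a(3)=2, a(4)=-6, a(5)=-14, a(6)=-22, a(7)=-30, a(8)=-38, a(9)=-46; answer -46

-46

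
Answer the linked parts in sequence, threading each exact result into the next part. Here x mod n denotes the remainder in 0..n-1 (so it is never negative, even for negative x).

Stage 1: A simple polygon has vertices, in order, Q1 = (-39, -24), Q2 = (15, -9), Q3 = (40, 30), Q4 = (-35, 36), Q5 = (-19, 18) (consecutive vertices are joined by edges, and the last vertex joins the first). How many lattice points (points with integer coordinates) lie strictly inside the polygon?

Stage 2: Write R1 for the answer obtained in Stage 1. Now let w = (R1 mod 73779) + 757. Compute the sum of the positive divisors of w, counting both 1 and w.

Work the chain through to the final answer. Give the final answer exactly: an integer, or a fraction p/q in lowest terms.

6097

Stage 1: cross terms: (-39*-9 - 15*-24)=711, (15*30 - 40*-9)=810, (40*36 - -35*30)=2490, (-35*18 - -19*36)=54, (-19*-24 - -39*18)=1158; twice the area = |5223| = 5223; area = 5223/2; boundary points = 3 + 1 + 3 + 2 + 2 = 11; strictly interior points = area - boundary/2 + 1 = 2607; answer 2607
Stage 2: R1 = 2607; w = 3364; 3364 = 2^2 * 29^2; sigma = (1 + 2 + 4) * (1 + 29 + 841) = 7 * 871 = 6097; answer 6097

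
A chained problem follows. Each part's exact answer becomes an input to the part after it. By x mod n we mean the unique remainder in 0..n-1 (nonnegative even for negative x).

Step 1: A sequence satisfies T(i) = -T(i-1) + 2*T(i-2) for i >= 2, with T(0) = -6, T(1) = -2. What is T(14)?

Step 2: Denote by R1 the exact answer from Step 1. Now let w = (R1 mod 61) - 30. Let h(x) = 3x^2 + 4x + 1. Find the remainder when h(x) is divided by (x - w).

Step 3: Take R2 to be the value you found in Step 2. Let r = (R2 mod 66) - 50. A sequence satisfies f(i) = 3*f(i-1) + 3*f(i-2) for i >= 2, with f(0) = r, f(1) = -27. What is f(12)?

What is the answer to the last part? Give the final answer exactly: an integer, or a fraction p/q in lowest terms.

-70237692

Step 1: T(2) = -1*(-2) + 2*(-6) = -10; iterating: T(2)=-10, T(3)=6, T(4)=-26, T(5)=38, T(6)=-90, T(7)=166, T(8)=-346, T(9)=678, T(10)=-1370, T(11)=2726, T(12)=-5466, T(13)=10918, T(14)=-21850; answer -21850
Step 2: R1 = -21850; w = 19; remainder = value at the root: 3*(19)^2 + 4*(19)^1 + 1 = (1083) + (76) + (1) = 1160; answer 1160
Step 3: R2 = 1160; r = -12; f(2) = 3*(-27) + 3*(-12) = -117; iterating: f(2)=-117, f(3)=-432, f(4)=-1647, f(5)=-6237, f(6)=-23652, f(7)=-89667, f(8)=-339957, f(9)=-1288872, f(10)=-4886487, f(11)=-18526077, f(12)=-70237692; answer -70237692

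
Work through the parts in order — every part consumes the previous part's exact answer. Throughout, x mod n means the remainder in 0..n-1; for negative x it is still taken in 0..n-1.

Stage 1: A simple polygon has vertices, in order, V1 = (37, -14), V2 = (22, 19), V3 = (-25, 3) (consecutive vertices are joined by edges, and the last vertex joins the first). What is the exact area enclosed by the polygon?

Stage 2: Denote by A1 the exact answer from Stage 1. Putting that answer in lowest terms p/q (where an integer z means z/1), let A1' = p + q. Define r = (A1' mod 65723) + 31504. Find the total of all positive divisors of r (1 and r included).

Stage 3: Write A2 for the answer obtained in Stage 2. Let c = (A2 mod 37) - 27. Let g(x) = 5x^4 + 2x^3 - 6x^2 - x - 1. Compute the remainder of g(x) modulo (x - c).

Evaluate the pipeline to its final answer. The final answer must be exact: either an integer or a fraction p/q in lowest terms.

406061

Stage 1: cross terms: (37*19 - 22*-14)=1011, (22*3 - -25*19)=541, (-25*-14 - 37*3)=239; twice the area = |1791| = 1791; area = 1791/2; answer 1791/2
Stage 2: A1 = 1791/2; threaded value p + q = 1793; r = 33297; 33297 = 3 * 11 * 1009; sigma = (1 + 3) * (1 + 11) * (1 + 1009) = 4 * 12 * 1010 = 48480; answer 48480
Stage 3: A2 = 48480; c = -17; remainder = value at the root: 5*(-17)^4 + 2*(-17)^3 - 6*(-17)^2 - 1*(-17)^1 - 1 = (417605) + (-9826) + (-1734) + (17) + (-1) = 406061; answer 406061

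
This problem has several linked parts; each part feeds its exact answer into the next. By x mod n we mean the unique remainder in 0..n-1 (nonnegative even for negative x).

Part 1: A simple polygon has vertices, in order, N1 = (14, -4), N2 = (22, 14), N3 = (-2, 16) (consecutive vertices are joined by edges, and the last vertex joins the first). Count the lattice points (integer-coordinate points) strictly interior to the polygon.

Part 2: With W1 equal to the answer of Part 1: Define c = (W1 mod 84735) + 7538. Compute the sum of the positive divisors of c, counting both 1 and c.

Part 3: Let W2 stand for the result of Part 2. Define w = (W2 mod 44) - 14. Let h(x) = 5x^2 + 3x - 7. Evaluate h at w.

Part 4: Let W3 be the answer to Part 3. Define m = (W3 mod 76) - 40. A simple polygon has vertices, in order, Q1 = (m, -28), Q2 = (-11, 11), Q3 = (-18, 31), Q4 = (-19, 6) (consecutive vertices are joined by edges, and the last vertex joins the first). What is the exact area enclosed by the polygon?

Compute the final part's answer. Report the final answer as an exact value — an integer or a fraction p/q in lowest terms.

Part 1: cross terms: (14*14 - 22*-4)=284, (22*16 - -2*14)=380, (-2*-4 - 14*16)=-216; twice the area = |448| = 448; area = 224; boundary points = 2 + 2 + 4 = 8; strictly interior points = area - boundary/2 + 1 = 221; answer 221
Part 2: W1 = 221; c = 7759; 7759 is prime, so its only divisors are 1 and 7759; sigma = 1 + 7759 = 7760; answer 7760
Part 3: W2 = 7760; w = 2; 5*(2)^2 + 3*(2)^1 - 7 = (20) + (6) + (-7) = 19; answer 19
Part 4: W3 = 19; m = -21; cross terms: (-21*11 - -11*-28)=-539, (-11*31 - -18*11)=-143, (-18*6 - -19*31)=481, (-19*-28 - -21*6)=658; twice the area = |457| = 457; area = 457/2; answer 457/2

457/2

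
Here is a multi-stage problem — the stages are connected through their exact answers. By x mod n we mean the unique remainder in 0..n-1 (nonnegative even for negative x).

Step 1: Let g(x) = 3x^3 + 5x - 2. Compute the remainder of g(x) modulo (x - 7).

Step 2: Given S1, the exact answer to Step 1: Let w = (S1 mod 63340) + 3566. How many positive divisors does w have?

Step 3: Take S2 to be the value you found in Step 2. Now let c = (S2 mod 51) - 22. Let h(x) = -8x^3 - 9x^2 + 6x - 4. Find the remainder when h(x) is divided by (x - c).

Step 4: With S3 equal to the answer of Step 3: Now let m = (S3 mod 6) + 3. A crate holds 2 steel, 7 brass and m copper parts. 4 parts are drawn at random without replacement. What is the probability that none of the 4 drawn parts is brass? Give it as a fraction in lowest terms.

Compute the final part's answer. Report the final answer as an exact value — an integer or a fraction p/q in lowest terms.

9/130

Step 1: remainder = value at the root: 3*(7)^3 + 5*(7)^1 - 2 = (1029) + (35) + (-2) = 1062; answer 1062
Step 2: S1 = 1062; w = 4628; 4628 = 2^2 * 13 * 89; number of divisors = (2+1) * (1+1) * (1+1) = 12; answer 12
Step 3: S2 = 12; c = -10; remainder = value at the root: -8*(-10)^3 - 9*(-10)^2 + 6*(-10)^1 - 4 = (8000) + (-900) + (-60) + (-4) = 7036; answer 7036
Step 4: S3 = 7036; m = 7; total draws C(16,4) = 1820; favorable C(9,4) = 126; P = 9/130; answer 9/130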